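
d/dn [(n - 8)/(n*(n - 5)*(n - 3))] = 2*(-n^3 + 16*n^2 - 64*n + 60)/(n^2*(n^4 - 16*n^3 + 94*n^2 - 240*n + 225))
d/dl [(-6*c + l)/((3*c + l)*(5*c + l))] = ((3*c + l)*(5*c + l) + (3*c + l)*(6*c - l) + (5*c + l)*(6*c - l))/((3*c + l)^2*(5*c + l)^2)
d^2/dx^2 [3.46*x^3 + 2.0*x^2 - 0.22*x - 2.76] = 20.76*x + 4.0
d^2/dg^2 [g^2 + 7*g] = 2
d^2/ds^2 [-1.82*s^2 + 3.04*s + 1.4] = -3.64000000000000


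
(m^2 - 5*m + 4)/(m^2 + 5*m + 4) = (m^2 - 5*m + 4)/(m^2 + 5*m + 4)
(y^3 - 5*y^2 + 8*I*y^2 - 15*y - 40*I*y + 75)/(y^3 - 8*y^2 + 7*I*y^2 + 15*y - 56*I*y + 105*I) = (y^2 + 8*I*y - 15)/(y^2 + y*(-3 + 7*I) - 21*I)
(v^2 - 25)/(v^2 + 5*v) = (v - 5)/v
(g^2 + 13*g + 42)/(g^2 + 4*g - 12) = (g + 7)/(g - 2)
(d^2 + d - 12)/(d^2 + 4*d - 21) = (d + 4)/(d + 7)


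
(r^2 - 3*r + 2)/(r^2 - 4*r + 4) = (r - 1)/(r - 2)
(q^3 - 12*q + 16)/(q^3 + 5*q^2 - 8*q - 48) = (q^2 - 4*q + 4)/(q^2 + q - 12)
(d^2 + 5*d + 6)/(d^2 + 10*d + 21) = (d + 2)/(d + 7)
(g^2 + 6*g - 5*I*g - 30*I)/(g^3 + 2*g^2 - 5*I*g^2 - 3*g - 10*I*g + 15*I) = (g + 6)/(g^2 + 2*g - 3)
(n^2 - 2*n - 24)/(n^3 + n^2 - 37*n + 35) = (n^2 - 2*n - 24)/(n^3 + n^2 - 37*n + 35)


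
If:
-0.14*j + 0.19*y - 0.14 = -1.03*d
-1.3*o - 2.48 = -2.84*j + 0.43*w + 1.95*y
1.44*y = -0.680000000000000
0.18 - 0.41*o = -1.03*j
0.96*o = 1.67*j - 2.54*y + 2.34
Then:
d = 0.79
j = 4.20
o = 11.00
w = -9.12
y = -0.47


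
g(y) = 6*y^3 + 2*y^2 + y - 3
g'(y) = 18*y^2 + 4*y + 1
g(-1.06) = -8.96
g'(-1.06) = 16.98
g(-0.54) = -3.90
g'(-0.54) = 4.09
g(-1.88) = -37.68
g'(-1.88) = 57.10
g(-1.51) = -20.61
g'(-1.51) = 36.00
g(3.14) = 205.61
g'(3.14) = 191.03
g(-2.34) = -71.27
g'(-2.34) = 90.20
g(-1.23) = -12.37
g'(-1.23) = 23.31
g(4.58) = 619.96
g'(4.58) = 396.90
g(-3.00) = -150.00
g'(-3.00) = 151.00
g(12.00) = 10665.00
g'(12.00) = 2641.00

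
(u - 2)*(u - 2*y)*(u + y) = u^3 - u^2*y - 2*u^2 - 2*u*y^2 + 2*u*y + 4*y^2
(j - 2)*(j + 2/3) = j^2 - 4*j/3 - 4/3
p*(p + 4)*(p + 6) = p^3 + 10*p^2 + 24*p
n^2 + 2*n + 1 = (n + 1)^2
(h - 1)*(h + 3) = h^2 + 2*h - 3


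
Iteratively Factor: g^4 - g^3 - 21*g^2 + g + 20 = (g + 1)*(g^3 - 2*g^2 - 19*g + 20) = (g + 1)*(g + 4)*(g^2 - 6*g + 5) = (g - 1)*(g + 1)*(g + 4)*(g - 5)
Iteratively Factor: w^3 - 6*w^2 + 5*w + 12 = (w + 1)*(w^2 - 7*w + 12) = (w - 4)*(w + 1)*(w - 3)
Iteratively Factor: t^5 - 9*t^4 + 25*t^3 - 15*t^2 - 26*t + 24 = (t - 1)*(t^4 - 8*t^3 + 17*t^2 + 2*t - 24) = (t - 1)*(t + 1)*(t^3 - 9*t^2 + 26*t - 24) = (t - 3)*(t - 1)*(t + 1)*(t^2 - 6*t + 8) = (t - 3)*(t - 2)*(t - 1)*(t + 1)*(t - 4)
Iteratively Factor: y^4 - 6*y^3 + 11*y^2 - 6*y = (y - 1)*(y^3 - 5*y^2 + 6*y) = y*(y - 1)*(y^2 - 5*y + 6) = y*(y - 3)*(y - 1)*(y - 2)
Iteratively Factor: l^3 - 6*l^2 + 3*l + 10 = (l - 5)*(l^2 - l - 2) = (l - 5)*(l - 2)*(l + 1)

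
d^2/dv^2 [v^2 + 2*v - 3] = 2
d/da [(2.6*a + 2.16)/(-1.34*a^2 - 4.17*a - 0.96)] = (3.484*a^2 + 5.7888*a + 6.5112)/(1.7956*a^4 + 11.1756*a^3 + 19.9617*a^2 + 8.0064*a + 0.9216)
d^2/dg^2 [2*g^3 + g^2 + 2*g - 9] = 12*g + 2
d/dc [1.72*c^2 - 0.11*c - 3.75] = 3.44*c - 0.11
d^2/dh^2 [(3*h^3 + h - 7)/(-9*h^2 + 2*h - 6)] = 2*(69*h^3 + 1809*h^2 - 540*h - 362)/(729*h^6 - 486*h^5 + 1566*h^4 - 656*h^3 + 1044*h^2 - 216*h + 216)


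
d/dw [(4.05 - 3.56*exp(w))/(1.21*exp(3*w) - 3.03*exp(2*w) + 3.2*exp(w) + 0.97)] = (8.6152*exp(3*w) - 25.4883*exp(2*w) + 24.543*exp(w) - 16.4132)*exp(w)/(1.4641*exp(6*w) - 7.3326*exp(5*w) + 16.9249*exp(4*w) - 17.0446*exp(3*w) + 4.3618*exp(2*w) + 6.208*exp(w) + 0.9409)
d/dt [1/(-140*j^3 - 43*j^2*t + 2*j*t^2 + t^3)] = (43*j^2 - 4*j*t - 3*t^2)/(140*j^3 + 43*j^2*t - 2*j*t^2 - t^3)^2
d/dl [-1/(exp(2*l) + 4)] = 2*exp(2*l)/(exp(2*l) + 4)^2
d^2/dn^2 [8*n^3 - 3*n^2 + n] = 48*n - 6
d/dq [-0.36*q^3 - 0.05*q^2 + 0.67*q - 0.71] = -1.08*q^2 - 0.1*q + 0.67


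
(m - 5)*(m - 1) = m^2 - 6*m + 5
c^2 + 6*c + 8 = (c + 2)*(c + 4)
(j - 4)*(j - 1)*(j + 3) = j^3 - 2*j^2 - 11*j + 12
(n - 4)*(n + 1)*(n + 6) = n^3 + 3*n^2 - 22*n - 24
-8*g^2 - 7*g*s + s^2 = (-8*g + s)*(g + s)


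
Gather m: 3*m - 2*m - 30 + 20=m - 10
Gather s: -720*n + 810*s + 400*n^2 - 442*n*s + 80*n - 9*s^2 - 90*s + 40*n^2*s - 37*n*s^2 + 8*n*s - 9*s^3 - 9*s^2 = 400*n^2 - 640*n - 9*s^3 + s^2*(-37*n - 18) + s*(40*n^2 - 434*n + 720)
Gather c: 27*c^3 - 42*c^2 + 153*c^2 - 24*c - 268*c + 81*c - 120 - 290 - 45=27*c^3 + 111*c^2 - 211*c - 455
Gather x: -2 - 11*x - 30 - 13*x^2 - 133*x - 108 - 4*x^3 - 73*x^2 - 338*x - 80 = -4*x^3 - 86*x^2 - 482*x - 220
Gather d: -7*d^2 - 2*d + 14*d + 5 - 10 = -7*d^2 + 12*d - 5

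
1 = 1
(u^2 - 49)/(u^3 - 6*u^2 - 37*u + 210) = (u + 7)/(u^2 + u - 30)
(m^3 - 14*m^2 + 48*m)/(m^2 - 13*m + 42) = m*(m - 8)/(m - 7)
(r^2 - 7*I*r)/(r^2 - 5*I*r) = (r - 7*I)/(r - 5*I)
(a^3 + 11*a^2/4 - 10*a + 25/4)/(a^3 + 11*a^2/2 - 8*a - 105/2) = (4*a^2 - 9*a + 5)/(2*(2*a^2 + a - 21))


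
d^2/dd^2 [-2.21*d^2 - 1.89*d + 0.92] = -4.42000000000000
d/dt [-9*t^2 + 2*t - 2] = 2 - 18*t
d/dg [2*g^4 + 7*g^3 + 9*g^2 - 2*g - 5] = 8*g^3 + 21*g^2 + 18*g - 2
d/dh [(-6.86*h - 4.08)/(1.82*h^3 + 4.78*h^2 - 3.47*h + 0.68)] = (24.9704*h^3 + 55.0676*h^2 + 39.0048*h - 18.8224)/(3.3124*h^6 + 17.3992*h^5 + 10.2176*h^4 - 30.698*h^3 + 18.5417*h^2 - 4.7192*h + 0.4624)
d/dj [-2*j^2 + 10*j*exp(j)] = 10*j*exp(j) - 4*j + 10*exp(j)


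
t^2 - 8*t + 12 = (t - 6)*(t - 2)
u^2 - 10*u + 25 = (u - 5)^2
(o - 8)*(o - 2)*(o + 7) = o^3 - 3*o^2 - 54*o + 112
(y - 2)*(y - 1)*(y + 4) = y^3 + y^2 - 10*y + 8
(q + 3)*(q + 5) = q^2 + 8*q + 15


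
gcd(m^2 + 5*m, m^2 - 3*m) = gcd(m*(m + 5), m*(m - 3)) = m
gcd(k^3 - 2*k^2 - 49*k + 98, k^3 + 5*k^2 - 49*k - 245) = k^2 - 49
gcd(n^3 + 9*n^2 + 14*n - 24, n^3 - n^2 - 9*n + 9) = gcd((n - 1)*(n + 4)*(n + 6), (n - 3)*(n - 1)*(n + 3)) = n - 1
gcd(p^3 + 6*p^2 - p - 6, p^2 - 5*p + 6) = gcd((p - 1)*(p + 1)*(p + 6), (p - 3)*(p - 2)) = 1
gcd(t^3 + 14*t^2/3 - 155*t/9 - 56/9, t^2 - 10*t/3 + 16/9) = t - 8/3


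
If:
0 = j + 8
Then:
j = -8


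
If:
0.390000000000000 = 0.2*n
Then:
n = 1.95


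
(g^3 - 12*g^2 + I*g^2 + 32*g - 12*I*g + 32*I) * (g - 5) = g^4 - 17*g^3 + I*g^3 + 92*g^2 - 17*I*g^2 - 160*g + 92*I*g - 160*I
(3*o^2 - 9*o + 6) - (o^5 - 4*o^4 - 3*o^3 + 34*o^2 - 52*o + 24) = -o^5 + 4*o^4 + 3*o^3 - 31*o^2 + 43*o - 18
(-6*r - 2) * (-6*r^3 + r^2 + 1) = 36*r^4 + 6*r^3 - 2*r^2 - 6*r - 2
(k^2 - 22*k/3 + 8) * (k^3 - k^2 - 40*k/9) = k^5 - 25*k^4/3 + 98*k^3/9 + 664*k^2/27 - 320*k/9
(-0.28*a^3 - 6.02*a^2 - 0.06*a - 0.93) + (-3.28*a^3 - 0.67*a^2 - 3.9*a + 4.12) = -3.56*a^3 - 6.69*a^2 - 3.96*a + 3.19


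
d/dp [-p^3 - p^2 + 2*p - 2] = -3*p^2 - 2*p + 2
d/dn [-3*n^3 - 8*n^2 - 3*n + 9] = -9*n^2 - 16*n - 3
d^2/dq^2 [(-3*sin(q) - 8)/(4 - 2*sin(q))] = 7*(-2*sin(q) + cos(q)^2 + 1)/(sin(q) - 2)^3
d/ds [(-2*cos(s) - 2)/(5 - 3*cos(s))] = 16*sin(s)/(3*cos(s) - 5)^2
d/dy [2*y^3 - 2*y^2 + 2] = 2*y*(3*y - 2)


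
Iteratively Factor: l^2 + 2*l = (l + 2)*(l)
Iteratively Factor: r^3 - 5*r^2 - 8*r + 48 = (r - 4)*(r^2 - r - 12) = (r - 4)^2*(r + 3)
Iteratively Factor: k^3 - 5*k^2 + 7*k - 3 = (k - 1)*(k^2 - 4*k + 3) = (k - 3)*(k - 1)*(k - 1)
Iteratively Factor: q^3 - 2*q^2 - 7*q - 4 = (q - 4)*(q^2 + 2*q + 1) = (q - 4)*(q + 1)*(q + 1)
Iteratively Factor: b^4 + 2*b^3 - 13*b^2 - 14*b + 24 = (b + 2)*(b^3 - 13*b + 12) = (b - 3)*(b + 2)*(b^2 + 3*b - 4) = (b - 3)*(b + 2)*(b + 4)*(b - 1)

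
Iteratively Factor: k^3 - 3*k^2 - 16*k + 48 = (k - 4)*(k^2 + k - 12) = (k - 4)*(k + 4)*(k - 3)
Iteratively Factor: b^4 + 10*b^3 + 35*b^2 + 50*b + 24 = (b + 4)*(b^3 + 6*b^2 + 11*b + 6) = (b + 3)*(b + 4)*(b^2 + 3*b + 2) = (b + 2)*(b + 3)*(b + 4)*(b + 1)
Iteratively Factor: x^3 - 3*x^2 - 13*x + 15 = (x + 3)*(x^2 - 6*x + 5) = (x - 5)*(x + 3)*(x - 1)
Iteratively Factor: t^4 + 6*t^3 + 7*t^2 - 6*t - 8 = (t + 4)*(t^3 + 2*t^2 - t - 2) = (t - 1)*(t + 4)*(t^2 + 3*t + 2) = (t - 1)*(t + 1)*(t + 4)*(t + 2)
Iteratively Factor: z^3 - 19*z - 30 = (z + 3)*(z^2 - 3*z - 10) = (z + 2)*(z + 3)*(z - 5)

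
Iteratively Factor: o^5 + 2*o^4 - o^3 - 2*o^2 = (o + 2)*(o^4 - o^2) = o*(o + 2)*(o^3 - o) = o^2*(o + 2)*(o^2 - 1) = o^2*(o + 1)*(o + 2)*(o - 1)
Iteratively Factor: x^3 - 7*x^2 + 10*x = (x - 2)*(x^2 - 5*x) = x*(x - 2)*(x - 5)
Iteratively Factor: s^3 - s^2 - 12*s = (s + 3)*(s^2 - 4*s) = s*(s + 3)*(s - 4)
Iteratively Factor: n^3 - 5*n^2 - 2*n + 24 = (n - 3)*(n^2 - 2*n - 8) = (n - 4)*(n - 3)*(n + 2)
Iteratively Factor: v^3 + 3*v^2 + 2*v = (v)*(v^2 + 3*v + 2) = v*(v + 2)*(v + 1)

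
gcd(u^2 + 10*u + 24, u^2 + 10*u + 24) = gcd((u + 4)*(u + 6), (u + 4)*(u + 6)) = u^2 + 10*u + 24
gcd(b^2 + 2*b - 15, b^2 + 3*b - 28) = 1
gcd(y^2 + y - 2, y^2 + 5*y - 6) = y - 1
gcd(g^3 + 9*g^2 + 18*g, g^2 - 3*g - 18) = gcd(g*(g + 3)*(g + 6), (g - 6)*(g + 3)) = g + 3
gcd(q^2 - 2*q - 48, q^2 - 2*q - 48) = q^2 - 2*q - 48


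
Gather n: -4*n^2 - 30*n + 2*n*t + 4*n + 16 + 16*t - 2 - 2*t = -4*n^2 + n*(2*t - 26) + 14*t + 14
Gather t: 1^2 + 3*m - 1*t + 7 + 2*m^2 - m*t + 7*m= 2*m^2 + 10*m + t*(-m - 1) + 8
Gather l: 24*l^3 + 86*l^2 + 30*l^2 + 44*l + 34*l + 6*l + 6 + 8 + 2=24*l^3 + 116*l^2 + 84*l + 16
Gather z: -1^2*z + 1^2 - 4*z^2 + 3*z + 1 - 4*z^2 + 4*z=-8*z^2 + 6*z + 2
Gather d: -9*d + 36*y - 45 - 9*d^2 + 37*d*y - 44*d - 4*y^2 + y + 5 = -9*d^2 + d*(37*y - 53) - 4*y^2 + 37*y - 40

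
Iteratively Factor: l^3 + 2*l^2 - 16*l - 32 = (l + 2)*(l^2 - 16) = (l - 4)*(l + 2)*(l + 4)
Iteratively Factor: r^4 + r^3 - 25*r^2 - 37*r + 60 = (r - 1)*(r^3 + 2*r^2 - 23*r - 60) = (r - 1)*(r + 4)*(r^2 - 2*r - 15) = (r - 5)*(r - 1)*(r + 4)*(r + 3)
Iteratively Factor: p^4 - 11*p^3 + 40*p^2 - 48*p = (p - 3)*(p^3 - 8*p^2 + 16*p) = (p - 4)*(p - 3)*(p^2 - 4*p) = (p - 4)^2*(p - 3)*(p)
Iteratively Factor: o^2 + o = (o + 1)*(o)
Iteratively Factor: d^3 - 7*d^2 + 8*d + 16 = (d - 4)*(d^2 - 3*d - 4) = (d - 4)^2*(d + 1)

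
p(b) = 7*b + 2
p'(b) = 7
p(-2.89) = -18.23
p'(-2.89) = 7.00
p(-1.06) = -5.42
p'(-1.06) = 7.00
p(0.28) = 3.96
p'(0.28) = 7.00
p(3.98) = 29.86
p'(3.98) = 7.00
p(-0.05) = 1.65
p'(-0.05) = 7.00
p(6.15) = 45.05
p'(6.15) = 7.00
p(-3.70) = -23.90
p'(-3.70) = 7.00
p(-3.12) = -19.84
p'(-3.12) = 7.00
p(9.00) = 65.00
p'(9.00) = 7.00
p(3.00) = 23.00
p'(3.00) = 7.00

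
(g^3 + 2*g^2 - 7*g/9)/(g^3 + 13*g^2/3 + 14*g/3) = (g - 1/3)/(g + 2)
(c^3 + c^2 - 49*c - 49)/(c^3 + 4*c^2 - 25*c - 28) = (c - 7)/(c - 4)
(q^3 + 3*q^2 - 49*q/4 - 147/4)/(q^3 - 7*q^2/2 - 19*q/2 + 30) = (4*q^2 - 49)/(2*(2*q^2 - 13*q + 20))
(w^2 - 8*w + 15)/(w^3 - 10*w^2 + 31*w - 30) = 1/(w - 2)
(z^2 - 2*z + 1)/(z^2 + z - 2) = (z - 1)/(z + 2)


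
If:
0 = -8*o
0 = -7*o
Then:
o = 0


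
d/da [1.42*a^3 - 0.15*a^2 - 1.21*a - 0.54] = 4.26*a^2 - 0.3*a - 1.21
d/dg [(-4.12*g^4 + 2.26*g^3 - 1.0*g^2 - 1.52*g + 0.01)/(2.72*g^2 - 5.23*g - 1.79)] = (-22.4128*g^5 + 70.79*g^4 + 5.8596*g^3 - 2.7718*g^2 + 3.5256*g + 2.7731)/(7.3984*g^4 - 28.4512*g^3 + 17.6153*g^2 + 18.7234*g + 3.2041)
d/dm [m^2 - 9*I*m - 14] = 2*m - 9*I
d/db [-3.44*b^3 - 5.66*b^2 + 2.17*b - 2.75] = -10.32*b^2 - 11.32*b + 2.17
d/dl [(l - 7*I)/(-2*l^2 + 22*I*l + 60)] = (l^2 - 14*I*l - 47)/(2*(l^4 - 22*I*l^3 - 181*l^2 + 660*I*l + 900))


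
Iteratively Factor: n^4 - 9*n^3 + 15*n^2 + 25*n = (n)*(n^3 - 9*n^2 + 15*n + 25) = n*(n + 1)*(n^2 - 10*n + 25) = n*(n - 5)*(n + 1)*(n - 5)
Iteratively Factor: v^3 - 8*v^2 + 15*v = (v - 3)*(v^2 - 5*v) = v*(v - 3)*(v - 5)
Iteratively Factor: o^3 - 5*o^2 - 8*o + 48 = (o + 3)*(o^2 - 8*o + 16) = (o - 4)*(o + 3)*(o - 4)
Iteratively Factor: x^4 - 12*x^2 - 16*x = (x + 2)*(x^3 - 2*x^2 - 8*x) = (x - 4)*(x + 2)*(x^2 + 2*x) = x*(x - 4)*(x + 2)*(x + 2)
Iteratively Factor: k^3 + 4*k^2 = (k + 4)*(k^2) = k*(k + 4)*(k)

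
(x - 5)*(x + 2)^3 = x^4 + x^3 - 18*x^2 - 52*x - 40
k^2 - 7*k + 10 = (k - 5)*(k - 2)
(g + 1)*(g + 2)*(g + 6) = g^3 + 9*g^2 + 20*g + 12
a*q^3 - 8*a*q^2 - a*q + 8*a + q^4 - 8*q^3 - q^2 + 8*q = (a + q)*(q - 8)*(q - 1)*(q + 1)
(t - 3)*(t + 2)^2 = t^3 + t^2 - 8*t - 12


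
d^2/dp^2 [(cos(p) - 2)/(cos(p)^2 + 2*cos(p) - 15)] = (-9*(1 - cos(2*p))^2*cos(p)/4 + 5*(1 - cos(2*p))^2/2 - 311*cos(p)/2 + 53*cos(2*p) - 21*cos(3*p) + cos(5*p)/2 + 27)/((cos(p) - 3)^3*(cos(p) + 5)^3)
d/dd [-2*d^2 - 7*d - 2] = -4*d - 7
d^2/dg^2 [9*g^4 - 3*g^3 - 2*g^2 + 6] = 108*g^2 - 18*g - 4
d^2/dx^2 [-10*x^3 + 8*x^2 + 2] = 16 - 60*x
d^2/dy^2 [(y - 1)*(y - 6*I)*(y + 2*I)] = 6*y - 2 - 8*I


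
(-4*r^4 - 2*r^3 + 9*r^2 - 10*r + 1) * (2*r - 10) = -8*r^5 + 36*r^4 + 38*r^3 - 110*r^2 + 102*r - 10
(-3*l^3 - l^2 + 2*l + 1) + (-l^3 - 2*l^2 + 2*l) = -4*l^3 - 3*l^2 + 4*l + 1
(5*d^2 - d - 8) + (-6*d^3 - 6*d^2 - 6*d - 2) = -6*d^3 - d^2 - 7*d - 10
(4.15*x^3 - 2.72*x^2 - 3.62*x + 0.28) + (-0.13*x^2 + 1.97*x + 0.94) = 4.15*x^3 - 2.85*x^2 - 1.65*x + 1.22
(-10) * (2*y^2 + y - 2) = -20*y^2 - 10*y + 20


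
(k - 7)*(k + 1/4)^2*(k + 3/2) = k^4 - 5*k^3 - 211*k^2/16 - 179*k/32 - 21/32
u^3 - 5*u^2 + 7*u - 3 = (u - 3)*(u - 1)^2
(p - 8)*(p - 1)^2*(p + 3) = p^4 - 7*p^3 - 13*p^2 + 43*p - 24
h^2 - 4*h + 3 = (h - 3)*(h - 1)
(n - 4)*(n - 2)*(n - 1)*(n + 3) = n^4 - 4*n^3 - 7*n^2 + 34*n - 24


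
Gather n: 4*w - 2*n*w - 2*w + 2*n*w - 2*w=0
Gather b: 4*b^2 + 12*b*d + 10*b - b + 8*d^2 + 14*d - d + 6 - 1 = 4*b^2 + b*(12*d + 9) + 8*d^2 + 13*d + 5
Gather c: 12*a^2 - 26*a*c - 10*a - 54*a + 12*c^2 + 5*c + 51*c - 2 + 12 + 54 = 12*a^2 - 64*a + 12*c^2 + c*(56 - 26*a) + 64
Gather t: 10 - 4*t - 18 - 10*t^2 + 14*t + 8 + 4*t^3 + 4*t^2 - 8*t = 4*t^3 - 6*t^2 + 2*t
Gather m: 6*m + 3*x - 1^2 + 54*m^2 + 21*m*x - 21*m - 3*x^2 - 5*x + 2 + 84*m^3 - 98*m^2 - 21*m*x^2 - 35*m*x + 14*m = 84*m^3 - 44*m^2 + m*(-21*x^2 - 14*x - 1) - 3*x^2 - 2*x + 1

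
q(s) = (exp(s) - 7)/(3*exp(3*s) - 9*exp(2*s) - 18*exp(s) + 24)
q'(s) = (exp(s) - 7)*(-9*exp(3*s) + 18*exp(2*s) + 18*exp(s))/(3*exp(3*s) - 9*exp(2*s) - 18*exp(s) + 24)^2 + exp(s)/(3*exp(3*s) - 9*exp(2*s) - 18*exp(s) + 24) = ((exp(s) - 7)*(-exp(2*s) + 2*exp(s) + 2) + exp(3*s)/3 - exp(2*s) - 2*exp(s) + 8/3)*exp(s)/(exp(3*s) - 3*exp(2*s) - 6*exp(s) + 8)^2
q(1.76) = -0.01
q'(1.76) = 0.06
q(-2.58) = -0.31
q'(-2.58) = -0.02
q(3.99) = 0.00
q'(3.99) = -0.00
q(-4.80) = -0.29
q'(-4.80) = -0.00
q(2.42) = 0.00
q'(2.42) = -0.00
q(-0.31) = -0.88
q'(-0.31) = -2.27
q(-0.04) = -5.71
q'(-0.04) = -138.85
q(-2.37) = -0.31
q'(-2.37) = -0.02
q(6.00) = 0.00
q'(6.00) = 0.00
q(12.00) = 0.00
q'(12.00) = 0.00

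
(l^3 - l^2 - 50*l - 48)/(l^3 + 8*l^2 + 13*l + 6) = (l - 8)/(l + 1)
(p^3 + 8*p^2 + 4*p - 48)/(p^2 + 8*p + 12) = (p^2 + 2*p - 8)/(p + 2)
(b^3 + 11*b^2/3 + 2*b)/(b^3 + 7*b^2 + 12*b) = (b + 2/3)/(b + 4)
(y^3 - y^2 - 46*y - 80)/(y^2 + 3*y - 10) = (y^2 - 6*y - 16)/(y - 2)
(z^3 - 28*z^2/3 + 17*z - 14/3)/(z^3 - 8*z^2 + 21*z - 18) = (3*z^2 - 22*z + 7)/(3*(z^2 - 6*z + 9))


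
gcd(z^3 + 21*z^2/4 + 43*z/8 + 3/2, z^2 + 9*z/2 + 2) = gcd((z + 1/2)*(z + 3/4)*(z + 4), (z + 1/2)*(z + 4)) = z^2 + 9*z/2 + 2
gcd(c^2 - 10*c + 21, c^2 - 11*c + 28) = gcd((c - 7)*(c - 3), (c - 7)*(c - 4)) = c - 7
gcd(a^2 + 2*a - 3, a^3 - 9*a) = a + 3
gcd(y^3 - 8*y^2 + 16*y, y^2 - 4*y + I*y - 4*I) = y - 4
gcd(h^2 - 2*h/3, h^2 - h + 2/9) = h - 2/3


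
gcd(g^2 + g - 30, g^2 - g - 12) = 1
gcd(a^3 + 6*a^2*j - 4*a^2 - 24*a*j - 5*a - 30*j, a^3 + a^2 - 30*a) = a - 5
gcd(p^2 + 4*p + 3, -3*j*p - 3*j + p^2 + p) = p + 1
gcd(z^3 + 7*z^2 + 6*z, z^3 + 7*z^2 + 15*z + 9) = z + 1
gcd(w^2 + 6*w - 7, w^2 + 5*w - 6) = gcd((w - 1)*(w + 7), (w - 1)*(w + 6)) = w - 1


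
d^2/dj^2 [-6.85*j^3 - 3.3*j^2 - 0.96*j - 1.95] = -41.1*j - 6.6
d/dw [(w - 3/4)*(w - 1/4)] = 2*w - 1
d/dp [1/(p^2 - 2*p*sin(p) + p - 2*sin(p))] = (2*p*cos(p) - 2*p + 2*sqrt(2)*sin(p + pi/4) - 1)/((p + 1)^2*(p - 2*sin(p))^2)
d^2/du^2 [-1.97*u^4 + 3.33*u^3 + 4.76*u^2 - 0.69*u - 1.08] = -23.64*u^2 + 19.98*u + 9.52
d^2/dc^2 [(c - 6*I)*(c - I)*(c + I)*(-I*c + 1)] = -12*I*c^2 - 30*c - 14*I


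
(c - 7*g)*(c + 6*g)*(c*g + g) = c^3*g - c^2*g^2 + c^2*g - 42*c*g^3 - c*g^2 - 42*g^3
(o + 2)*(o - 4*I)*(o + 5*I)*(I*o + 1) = I*o^4 + 2*I*o^3 + 21*I*o^2 + 20*o + 42*I*o + 40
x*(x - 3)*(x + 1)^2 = x^4 - x^3 - 5*x^2 - 3*x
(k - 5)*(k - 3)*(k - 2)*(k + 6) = k^4 - 4*k^3 - 29*k^2 + 156*k - 180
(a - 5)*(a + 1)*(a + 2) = a^3 - 2*a^2 - 13*a - 10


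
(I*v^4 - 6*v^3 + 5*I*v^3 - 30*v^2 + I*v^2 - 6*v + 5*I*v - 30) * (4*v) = 4*I*v^5 - 24*v^4 + 20*I*v^4 - 120*v^3 + 4*I*v^3 - 24*v^2 + 20*I*v^2 - 120*v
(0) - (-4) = 4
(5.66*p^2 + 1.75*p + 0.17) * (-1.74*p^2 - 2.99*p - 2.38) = -9.8484*p^4 - 19.9684*p^3 - 18.9991*p^2 - 4.6733*p - 0.4046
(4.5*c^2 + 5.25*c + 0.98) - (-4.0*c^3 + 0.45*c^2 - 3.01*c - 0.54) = 4.0*c^3 + 4.05*c^2 + 8.26*c + 1.52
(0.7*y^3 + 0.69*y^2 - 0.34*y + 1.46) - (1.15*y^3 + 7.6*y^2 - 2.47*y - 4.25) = -0.45*y^3 - 6.91*y^2 + 2.13*y + 5.71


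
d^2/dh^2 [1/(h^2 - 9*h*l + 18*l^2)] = 2*(-h^2 + 9*h*l - 18*l^2 + (2*h - 9*l)^2)/(h^2 - 9*h*l + 18*l^2)^3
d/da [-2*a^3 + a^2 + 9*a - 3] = -6*a^2 + 2*a + 9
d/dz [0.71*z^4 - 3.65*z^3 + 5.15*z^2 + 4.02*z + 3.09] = 2.84*z^3 - 10.95*z^2 + 10.3*z + 4.02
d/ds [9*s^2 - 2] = 18*s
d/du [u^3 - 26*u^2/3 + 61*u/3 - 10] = 3*u^2 - 52*u/3 + 61/3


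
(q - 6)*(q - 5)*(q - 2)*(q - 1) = q^4 - 14*q^3 + 65*q^2 - 112*q + 60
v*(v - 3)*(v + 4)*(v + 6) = v^4 + 7*v^3 - 6*v^2 - 72*v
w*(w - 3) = w^2 - 3*w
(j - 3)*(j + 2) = j^2 - j - 6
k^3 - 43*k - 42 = (k - 7)*(k + 1)*(k + 6)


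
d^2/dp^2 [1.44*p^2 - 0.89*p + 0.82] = 2.88000000000000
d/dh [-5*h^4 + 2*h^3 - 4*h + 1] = -20*h^3 + 6*h^2 - 4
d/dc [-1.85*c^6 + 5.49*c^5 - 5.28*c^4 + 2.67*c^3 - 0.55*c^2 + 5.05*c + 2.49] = -11.1*c^5 + 27.45*c^4 - 21.12*c^3 + 8.01*c^2 - 1.1*c + 5.05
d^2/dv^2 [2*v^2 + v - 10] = 4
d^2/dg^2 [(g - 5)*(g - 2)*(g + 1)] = 6*g - 12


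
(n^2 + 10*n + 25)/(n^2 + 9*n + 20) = (n + 5)/(n + 4)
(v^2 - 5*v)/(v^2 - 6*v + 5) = v/(v - 1)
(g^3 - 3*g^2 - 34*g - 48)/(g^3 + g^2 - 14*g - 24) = (g - 8)/(g - 4)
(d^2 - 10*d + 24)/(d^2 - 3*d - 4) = (d - 6)/(d + 1)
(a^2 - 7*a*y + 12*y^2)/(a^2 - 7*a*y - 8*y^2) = (-a^2 + 7*a*y - 12*y^2)/(-a^2 + 7*a*y + 8*y^2)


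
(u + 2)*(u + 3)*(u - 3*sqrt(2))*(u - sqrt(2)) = u^4 - 4*sqrt(2)*u^3 + 5*u^3 - 20*sqrt(2)*u^2 + 12*u^2 - 24*sqrt(2)*u + 30*u + 36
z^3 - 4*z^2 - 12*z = z*(z - 6)*(z + 2)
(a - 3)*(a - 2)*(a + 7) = a^3 + 2*a^2 - 29*a + 42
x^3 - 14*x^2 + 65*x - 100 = (x - 5)^2*(x - 4)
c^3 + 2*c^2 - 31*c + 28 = (c - 4)*(c - 1)*(c + 7)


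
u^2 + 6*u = u*(u + 6)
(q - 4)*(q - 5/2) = q^2 - 13*q/2 + 10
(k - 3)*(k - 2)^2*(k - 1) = k^4 - 8*k^3 + 23*k^2 - 28*k + 12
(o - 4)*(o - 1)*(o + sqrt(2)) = o^3 - 5*o^2 + sqrt(2)*o^2 - 5*sqrt(2)*o + 4*o + 4*sqrt(2)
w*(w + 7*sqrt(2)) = w^2 + 7*sqrt(2)*w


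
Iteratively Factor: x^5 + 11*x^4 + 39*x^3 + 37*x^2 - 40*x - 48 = (x + 4)*(x^4 + 7*x^3 + 11*x^2 - 7*x - 12) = (x + 1)*(x + 4)*(x^3 + 6*x^2 + 5*x - 12) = (x + 1)*(x + 4)^2*(x^2 + 2*x - 3) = (x + 1)*(x + 3)*(x + 4)^2*(x - 1)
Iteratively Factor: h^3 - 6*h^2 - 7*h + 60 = (h - 5)*(h^2 - h - 12) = (h - 5)*(h + 3)*(h - 4)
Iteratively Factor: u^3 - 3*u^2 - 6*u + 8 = (u + 2)*(u^2 - 5*u + 4) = (u - 4)*(u + 2)*(u - 1)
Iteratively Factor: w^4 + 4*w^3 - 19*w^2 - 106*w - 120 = (w + 3)*(w^3 + w^2 - 22*w - 40) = (w + 3)*(w + 4)*(w^2 - 3*w - 10) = (w - 5)*(w + 3)*(w + 4)*(w + 2)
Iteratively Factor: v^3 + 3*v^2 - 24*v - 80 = (v + 4)*(v^2 - v - 20) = (v + 4)^2*(v - 5)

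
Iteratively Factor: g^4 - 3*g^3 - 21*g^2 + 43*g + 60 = (g - 5)*(g^3 + 2*g^2 - 11*g - 12) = (g - 5)*(g + 1)*(g^2 + g - 12) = (g - 5)*(g - 3)*(g + 1)*(g + 4)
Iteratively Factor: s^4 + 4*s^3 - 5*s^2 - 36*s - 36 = (s + 2)*(s^3 + 2*s^2 - 9*s - 18) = (s - 3)*(s + 2)*(s^2 + 5*s + 6) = (s - 3)*(s + 2)^2*(s + 3)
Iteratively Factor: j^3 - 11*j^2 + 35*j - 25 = (j - 1)*(j^2 - 10*j + 25) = (j - 5)*(j - 1)*(j - 5)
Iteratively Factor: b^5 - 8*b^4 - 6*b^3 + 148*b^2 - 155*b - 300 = (b - 5)*(b^4 - 3*b^3 - 21*b^2 + 43*b + 60) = (b - 5)*(b - 3)*(b^3 - 21*b - 20) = (b - 5)*(b - 3)*(b + 1)*(b^2 - b - 20) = (b - 5)^2*(b - 3)*(b + 1)*(b + 4)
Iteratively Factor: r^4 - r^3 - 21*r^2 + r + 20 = (r - 5)*(r^3 + 4*r^2 - r - 4) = (r - 5)*(r - 1)*(r^2 + 5*r + 4) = (r - 5)*(r - 1)*(r + 4)*(r + 1)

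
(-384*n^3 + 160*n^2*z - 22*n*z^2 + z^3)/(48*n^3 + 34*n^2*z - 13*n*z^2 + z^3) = (-8*n + z)/(n + z)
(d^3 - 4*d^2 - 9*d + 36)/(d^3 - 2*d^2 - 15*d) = (d^2 - 7*d + 12)/(d*(d - 5))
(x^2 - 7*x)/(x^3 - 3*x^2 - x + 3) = x*(x - 7)/(x^3 - 3*x^2 - x + 3)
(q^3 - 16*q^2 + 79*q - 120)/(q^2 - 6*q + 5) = (q^2 - 11*q + 24)/(q - 1)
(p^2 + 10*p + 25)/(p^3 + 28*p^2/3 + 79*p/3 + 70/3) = 3*(p + 5)/(3*p^2 + 13*p + 14)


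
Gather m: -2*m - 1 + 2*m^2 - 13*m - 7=2*m^2 - 15*m - 8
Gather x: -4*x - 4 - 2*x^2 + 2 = -2*x^2 - 4*x - 2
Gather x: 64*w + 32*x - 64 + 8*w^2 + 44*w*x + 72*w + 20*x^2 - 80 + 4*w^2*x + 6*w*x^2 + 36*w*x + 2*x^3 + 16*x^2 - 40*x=8*w^2 + 136*w + 2*x^3 + x^2*(6*w + 36) + x*(4*w^2 + 80*w - 8) - 144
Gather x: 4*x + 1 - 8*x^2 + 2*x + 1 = -8*x^2 + 6*x + 2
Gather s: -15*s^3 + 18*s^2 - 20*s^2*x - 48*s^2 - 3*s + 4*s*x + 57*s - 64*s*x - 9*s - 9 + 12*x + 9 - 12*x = -15*s^3 + s^2*(-20*x - 30) + s*(45 - 60*x)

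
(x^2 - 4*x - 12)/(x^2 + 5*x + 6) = (x - 6)/(x + 3)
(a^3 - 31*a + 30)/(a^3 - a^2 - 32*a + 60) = (a - 1)/(a - 2)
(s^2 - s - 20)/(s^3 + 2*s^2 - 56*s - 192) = (s - 5)/(s^2 - 2*s - 48)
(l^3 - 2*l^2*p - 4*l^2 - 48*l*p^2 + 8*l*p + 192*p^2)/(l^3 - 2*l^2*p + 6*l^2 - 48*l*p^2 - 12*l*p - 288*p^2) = (l - 4)/(l + 6)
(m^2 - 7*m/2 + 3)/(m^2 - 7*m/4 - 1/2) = 2*(2*m - 3)/(4*m + 1)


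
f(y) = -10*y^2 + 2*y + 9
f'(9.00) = -178.00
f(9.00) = -783.00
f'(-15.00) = 302.00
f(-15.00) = -2271.00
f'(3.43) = -66.60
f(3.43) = -101.79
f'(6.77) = -133.40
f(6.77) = -435.79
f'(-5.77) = 117.40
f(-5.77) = -335.47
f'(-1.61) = 34.20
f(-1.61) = -20.14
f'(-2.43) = 50.60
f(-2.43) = -54.91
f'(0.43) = -6.60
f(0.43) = 8.01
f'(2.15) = -41.00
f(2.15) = -32.92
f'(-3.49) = 71.80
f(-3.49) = -119.78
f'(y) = 2 - 20*y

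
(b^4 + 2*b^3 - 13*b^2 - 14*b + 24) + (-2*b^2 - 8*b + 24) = b^4 + 2*b^3 - 15*b^2 - 22*b + 48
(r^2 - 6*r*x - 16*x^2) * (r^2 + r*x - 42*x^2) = r^4 - 5*r^3*x - 64*r^2*x^2 + 236*r*x^3 + 672*x^4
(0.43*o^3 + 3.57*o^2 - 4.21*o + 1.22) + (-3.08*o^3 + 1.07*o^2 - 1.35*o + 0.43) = -2.65*o^3 + 4.64*o^2 - 5.56*o + 1.65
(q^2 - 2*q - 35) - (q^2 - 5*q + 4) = 3*q - 39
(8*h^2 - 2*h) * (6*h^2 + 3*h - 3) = 48*h^4 + 12*h^3 - 30*h^2 + 6*h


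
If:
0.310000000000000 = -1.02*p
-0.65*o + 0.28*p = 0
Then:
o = -0.13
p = -0.30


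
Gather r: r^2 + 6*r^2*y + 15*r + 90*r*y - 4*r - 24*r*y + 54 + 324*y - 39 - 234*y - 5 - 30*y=r^2*(6*y + 1) + r*(66*y + 11) + 60*y + 10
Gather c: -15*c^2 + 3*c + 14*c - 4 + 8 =-15*c^2 + 17*c + 4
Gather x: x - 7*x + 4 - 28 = -6*x - 24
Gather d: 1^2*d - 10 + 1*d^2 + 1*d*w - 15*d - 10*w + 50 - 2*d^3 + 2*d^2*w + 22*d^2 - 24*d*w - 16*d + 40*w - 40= -2*d^3 + d^2*(2*w + 23) + d*(-23*w - 30) + 30*w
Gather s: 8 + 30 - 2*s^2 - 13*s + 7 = -2*s^2 - 13*s + 45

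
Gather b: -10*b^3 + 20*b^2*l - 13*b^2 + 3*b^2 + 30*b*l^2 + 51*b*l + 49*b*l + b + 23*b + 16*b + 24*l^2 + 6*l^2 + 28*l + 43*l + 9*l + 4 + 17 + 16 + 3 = -10*b^3 + b^2*(20*l - 10) + b*(30*l^2 + 100*l + 40) + 30*l^2 + 80*l + 40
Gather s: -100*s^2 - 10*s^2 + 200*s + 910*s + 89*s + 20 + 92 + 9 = -110*s^2 + 1199*s + 121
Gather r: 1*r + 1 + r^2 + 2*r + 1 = r^2 + 3*r + 2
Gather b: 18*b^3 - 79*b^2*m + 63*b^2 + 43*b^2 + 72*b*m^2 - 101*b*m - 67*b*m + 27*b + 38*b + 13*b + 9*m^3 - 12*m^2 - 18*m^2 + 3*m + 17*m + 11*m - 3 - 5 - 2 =18*b^3 + b^2*(106 - 79*m) + b*(72*m^2 - 168*m + 78) + 9*m^3 - 30*m^2 + 31*m - 10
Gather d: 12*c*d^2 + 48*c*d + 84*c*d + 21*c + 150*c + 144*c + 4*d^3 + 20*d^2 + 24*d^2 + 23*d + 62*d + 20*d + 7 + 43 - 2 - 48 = 315*c + 4*d^3 + d^2*(12*c + 44) + d*(132*c + 105)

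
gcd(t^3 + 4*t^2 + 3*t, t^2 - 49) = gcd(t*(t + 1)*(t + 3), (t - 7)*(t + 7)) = 1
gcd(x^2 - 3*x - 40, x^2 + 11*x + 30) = x + 5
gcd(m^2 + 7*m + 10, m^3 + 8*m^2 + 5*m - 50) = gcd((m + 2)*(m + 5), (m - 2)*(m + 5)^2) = m + 5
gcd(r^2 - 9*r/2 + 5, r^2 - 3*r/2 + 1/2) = 1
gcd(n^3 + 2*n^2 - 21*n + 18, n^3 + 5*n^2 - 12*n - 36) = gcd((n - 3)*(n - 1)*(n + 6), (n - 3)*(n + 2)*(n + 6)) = n^2 + 3*n - 18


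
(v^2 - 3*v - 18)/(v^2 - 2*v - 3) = (-v^2 + 3*v + 18)/(-v^2 + 2*v + 3)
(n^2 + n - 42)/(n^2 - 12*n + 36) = (n + 7)/(n - 6)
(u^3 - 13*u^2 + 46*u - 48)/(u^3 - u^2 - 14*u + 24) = (u - 8)/(u + 4)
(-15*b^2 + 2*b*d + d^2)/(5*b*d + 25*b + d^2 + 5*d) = (-3*b + d)/(d + 5)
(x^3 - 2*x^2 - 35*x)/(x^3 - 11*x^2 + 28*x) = (x + 5)/(x - 4)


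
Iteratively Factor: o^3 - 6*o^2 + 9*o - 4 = (o - 1)*(o^2 - 5*o + 4) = (o - 1)^2*(o - 4)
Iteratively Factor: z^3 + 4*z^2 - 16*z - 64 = (z - 4)*(z^2 + 8*z + 16) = (z - 4)*(z + 4)*(z + 4)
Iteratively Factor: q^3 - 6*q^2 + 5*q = (q)*(q^2 - 6*q + 5) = q*(q - 1)*(q - 5)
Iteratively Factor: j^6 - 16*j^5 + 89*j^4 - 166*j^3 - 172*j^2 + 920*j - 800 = (j - 2)*(j^5 - 14*j^4 + 61*j^3 - 44*j^2 - 260*j + 400) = (j - 2)^2*(j^4 - 12*j^3 + 37*j^2 + 30*j - 200) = (j - 4)*(j - 2)^2*(j^3 - 8*j^2 + 5*j + 50) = (j - 5)*(j - 4)*(j - 2)^2*(j^2 - 3*j - 10) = (j - 5)*(j - 4)*(j - 2)^2*(j + 2)*(j - 5)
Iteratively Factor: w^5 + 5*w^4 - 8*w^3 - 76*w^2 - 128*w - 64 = (w + 2)*(w^4 + 3*w^3 - 14*w^2 - 48*w - 32) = (w + 1)*(w + 2)*(w^3 + 2*w^2 - 16*w - 32) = (w + 1)*(w + 2)*(w + 4)*(w^2 - 2*w - 8) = (w + 1)*(w + 2)^2*(w + 4)*(w - 4)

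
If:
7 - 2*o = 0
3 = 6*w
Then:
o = 7/2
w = 1/2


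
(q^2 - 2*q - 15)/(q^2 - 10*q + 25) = (q + 3)/(q - 5)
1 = 1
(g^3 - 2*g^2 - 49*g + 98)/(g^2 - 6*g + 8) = (g^2 - 49)/(g - 4)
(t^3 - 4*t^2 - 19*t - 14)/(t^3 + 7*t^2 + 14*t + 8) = (t - 7)/(t + 4)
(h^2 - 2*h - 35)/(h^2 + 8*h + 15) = (h - 7)/(h + 3)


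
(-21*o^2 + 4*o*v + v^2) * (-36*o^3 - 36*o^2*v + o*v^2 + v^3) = 756*o^5 + 612*o^4*v - 201*o^3*v^2 - 53*o^2*v^3 + 5*o*v^4 + v^5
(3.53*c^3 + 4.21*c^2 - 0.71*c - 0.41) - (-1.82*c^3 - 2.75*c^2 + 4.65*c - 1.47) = 5.35*c^3 + 6.96*c^2 - 5.36*c + 1.06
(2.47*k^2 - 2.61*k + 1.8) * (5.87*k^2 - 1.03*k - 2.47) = 14.4989*k^4 - 17.8648*k^3 + 7.1534*k^2 + 4.5927*k - 4.446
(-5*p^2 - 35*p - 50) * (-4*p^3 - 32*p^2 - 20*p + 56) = 20*p^5 + 300*p^4 + 1420*p^3 + 2020*p^2 - 960*p - 2800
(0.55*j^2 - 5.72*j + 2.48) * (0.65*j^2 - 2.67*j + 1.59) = 0.3575*j^4 - 5.1865*j^3 + 17.7589*j^2 - 15.7164*j + 3.9432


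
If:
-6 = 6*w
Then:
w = -1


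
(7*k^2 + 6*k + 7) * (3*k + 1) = 21*k^3 + 25*k^2 + 27*k + 7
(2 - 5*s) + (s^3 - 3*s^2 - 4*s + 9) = s^3 - 3*s^2 - 9*s + 11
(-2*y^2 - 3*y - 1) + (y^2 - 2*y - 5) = -y^2 - 5*y - 6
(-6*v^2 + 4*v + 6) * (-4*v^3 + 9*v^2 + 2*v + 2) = 24*v^5 - 70*v^4 + 50*v^2 + 20*v + 12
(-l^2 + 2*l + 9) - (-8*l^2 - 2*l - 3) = 7*l^2 + 4*l + 12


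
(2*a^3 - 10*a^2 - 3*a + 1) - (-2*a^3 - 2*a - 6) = 4*a^3 - 10*a^2 - a + 7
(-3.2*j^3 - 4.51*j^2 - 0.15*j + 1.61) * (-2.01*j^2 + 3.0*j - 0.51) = 6.432*j^5 - 0.534900000000002*j^4 - 11.5965*j^3 - 1.386*j^2 + 4.9065*j - 0.8211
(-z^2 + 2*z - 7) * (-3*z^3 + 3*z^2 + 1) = 3*z^5 - 9*z^4 + 27*z^3 - 22*z^2 + 2*z - 7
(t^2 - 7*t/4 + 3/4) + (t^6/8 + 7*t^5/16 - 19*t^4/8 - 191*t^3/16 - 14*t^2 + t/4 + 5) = t^6/8 + 7*t^5/16 - 19*t^4/8 - 191*t^3/16 - 13*t^2 - 3*t/2 + 23/4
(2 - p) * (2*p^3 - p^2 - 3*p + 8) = -2*p^4 + 5*p^3 + p^2 - 14*p + 16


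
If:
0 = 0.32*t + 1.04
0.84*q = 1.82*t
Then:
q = -7.04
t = -3.25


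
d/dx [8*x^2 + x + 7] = 16*x + 1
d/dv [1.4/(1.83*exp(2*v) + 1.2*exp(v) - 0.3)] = (-5.124*exp(v) - 1.68)*exp(v)/(1.83*exp(2*v) + 1.2*exp(v) - 0.3)^2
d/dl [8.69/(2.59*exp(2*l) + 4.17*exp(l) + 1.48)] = (-45.0142*exp(l) - 36.2373)*exp(l)/(2.59*exp(2*l) + 4.17*exp(l) + 1.48)^2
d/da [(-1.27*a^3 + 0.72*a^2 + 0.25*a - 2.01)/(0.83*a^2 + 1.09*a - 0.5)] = (-1.0541*a^4 - 2.7686*a^3 + 2.4823*a^2 + 2.6166*a + 2.0659)/(0.6889*a^4 + 1.8094*a^3 + 0.3581*a^2 - 1.09*a + 0.25)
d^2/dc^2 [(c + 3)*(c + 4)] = 2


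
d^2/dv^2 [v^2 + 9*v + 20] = 2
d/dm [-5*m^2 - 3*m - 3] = -10*m - 3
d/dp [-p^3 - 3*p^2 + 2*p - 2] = -3*p^2 - 6*p + 2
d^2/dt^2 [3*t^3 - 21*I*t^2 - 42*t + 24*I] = 18*t - 42*I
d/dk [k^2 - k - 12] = 2*k - 1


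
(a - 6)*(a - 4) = a^2 - 10*a + 24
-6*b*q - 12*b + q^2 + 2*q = (-6*b + q)*(q + 2)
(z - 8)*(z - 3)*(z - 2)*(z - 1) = z^4 - 14*z^3 + 59*z^2 - 94*z + 48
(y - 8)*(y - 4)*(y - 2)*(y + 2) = y^4 - 12*y^3 + 28*y^2 + 48*y - 128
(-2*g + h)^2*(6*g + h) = 24*g^3 - 20*g^2*h + 2*g*h^2 + h^3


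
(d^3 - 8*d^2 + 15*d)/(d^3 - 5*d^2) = (d - 3)/d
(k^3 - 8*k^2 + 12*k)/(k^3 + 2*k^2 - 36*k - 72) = k*(k - 2)/(k^2 + 8*k + 12)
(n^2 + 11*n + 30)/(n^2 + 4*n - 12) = (n + 5)/(n - 2)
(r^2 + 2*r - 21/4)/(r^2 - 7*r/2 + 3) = (r + 7/2)/(r - 2)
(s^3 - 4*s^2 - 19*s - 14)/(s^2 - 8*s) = (s^3 - 4*s^2 - 19*s - 14)/(s*(s - 8))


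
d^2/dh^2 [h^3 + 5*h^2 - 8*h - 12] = 6*h + 10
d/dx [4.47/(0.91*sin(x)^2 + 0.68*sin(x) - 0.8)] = -(8.1354*sin(x) + 3.0396)*cos(x)/(0.91*sin(x)^2 + 0.68*sin(x) - 0.8)^2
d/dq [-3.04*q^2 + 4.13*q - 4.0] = 4.13 - 6.08*q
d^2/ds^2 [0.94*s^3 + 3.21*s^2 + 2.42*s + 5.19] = 5.64*s + 6.42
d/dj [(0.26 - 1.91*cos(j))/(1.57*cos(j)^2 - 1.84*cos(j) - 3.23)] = (-2.9987*cos(j)^2 + 0.8164*cos(j) - 6.6477)*sin(j)/(2.4649*cos(j)^4 - 5.7776*cos(j)^3 - 6.7566*cos(j)^2 + 11.8864*cos(j) + 10.4329)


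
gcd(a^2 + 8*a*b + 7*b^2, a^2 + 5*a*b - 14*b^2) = a + 7*b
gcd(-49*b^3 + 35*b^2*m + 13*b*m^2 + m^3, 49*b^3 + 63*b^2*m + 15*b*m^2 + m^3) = 49*b^2 + 14*b*m + m^2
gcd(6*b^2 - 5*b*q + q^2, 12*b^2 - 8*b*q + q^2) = -2*b + q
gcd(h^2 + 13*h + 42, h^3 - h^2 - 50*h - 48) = h + 6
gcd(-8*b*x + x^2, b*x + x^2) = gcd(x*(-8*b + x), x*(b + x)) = x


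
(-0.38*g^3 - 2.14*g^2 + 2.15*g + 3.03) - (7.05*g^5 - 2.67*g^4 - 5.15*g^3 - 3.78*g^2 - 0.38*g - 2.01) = -7.05*g^5 + 2.67*g^4 + 4.77*g^3 + 1.64*g^2 + 2.53*g + 5.04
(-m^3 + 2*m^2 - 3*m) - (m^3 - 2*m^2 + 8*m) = -2*m^3 + 4*m^2 - 11*m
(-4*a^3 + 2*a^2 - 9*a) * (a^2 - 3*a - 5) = -4*a^5 + 14*a^4 + 5*a^3 + 17*a^2 + 45*a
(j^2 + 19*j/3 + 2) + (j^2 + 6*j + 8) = 2*j^2 + 37*j/3 + 10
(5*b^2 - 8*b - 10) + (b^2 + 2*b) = 6*b^2 - 6*b - 10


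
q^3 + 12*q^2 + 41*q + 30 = (q + 1)*(q + 5)*(q + 6)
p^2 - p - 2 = (p - 2)*(p + 1)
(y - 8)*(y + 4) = y^2 - 4*y - 32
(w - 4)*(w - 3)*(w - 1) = w^3 - 8*w^2 + 19*w - 12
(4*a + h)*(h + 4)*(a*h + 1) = 4*a^2*h^2 + 16*a^2*h + a*h^3 + 4*a*h^2 + 4*a*h + 16*a + h^2 + 4*h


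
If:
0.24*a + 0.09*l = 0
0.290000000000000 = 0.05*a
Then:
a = 5.80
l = -15.47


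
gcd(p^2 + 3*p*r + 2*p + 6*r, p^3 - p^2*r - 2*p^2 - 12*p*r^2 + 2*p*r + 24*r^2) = p + 3*r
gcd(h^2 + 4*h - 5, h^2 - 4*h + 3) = h - 1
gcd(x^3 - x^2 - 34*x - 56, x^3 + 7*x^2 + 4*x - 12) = x + 2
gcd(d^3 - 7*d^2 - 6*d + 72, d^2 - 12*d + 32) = d - 4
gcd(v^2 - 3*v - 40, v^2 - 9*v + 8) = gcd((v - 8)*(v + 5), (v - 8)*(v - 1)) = v - 8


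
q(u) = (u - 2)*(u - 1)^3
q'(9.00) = 1856.00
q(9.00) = 3584.00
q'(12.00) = 4961.00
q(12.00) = 13310.00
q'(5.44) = 290.97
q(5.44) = 301.10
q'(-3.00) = -304.00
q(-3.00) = 320.00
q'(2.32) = 3.97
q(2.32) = 0.74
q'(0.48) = -1.37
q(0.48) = 0.21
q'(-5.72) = -1349.33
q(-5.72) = 2342.75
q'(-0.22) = -11.73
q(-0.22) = 4.03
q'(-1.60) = -90.58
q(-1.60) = 63.27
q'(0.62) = -0.65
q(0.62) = 0.08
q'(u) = 3*(u - 2)*(u - 1)^2 + (u - 1)^3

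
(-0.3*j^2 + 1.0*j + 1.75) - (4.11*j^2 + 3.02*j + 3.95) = -4.41*j^2 - 2.02*j - 2.2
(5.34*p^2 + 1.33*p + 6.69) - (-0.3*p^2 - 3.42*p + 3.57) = 5.64*p^2 + 4.75*p + 3.12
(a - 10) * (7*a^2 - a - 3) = 7*a^3 - 71*a^2 + 7*a + 30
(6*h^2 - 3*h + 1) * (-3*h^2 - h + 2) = -18*h^4 + 3*h^3 + 12*h^2 - 7*h + 2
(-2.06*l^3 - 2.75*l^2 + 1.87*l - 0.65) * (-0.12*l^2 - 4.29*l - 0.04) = 0.2472*l^5 + 9.1674*l^4 + 11.6555*l^3 - 7.8343*l^2 + 2.7137*l + 0.026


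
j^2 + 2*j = j*(j + 2)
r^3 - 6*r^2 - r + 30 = (r - 5)*(r - 3)*(r + 2)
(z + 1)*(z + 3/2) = z^2 + 5*z/2 + 3/2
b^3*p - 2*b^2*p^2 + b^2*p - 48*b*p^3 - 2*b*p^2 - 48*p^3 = (b - 8*p)*(b + 6*p)*(b*p + p)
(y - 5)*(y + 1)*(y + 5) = y^3 + y^2 - 25*y - 25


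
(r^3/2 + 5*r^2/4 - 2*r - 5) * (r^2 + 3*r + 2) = r^5/2 + 11*r^4/4 + 11*r^3/4 - 17*r^2/2 - 19*r - 10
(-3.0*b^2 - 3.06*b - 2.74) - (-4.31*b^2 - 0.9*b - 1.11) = 1.31*b^2 - 2.16*b - 1.63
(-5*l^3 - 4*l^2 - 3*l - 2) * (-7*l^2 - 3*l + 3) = 35*l^5 + 43*l^4 + 18*l^3 + 11*l^2 - 3*l - 6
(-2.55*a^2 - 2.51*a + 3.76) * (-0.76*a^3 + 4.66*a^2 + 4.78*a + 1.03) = 1.938*a^5 - 9.9754*a^4 - 26.7432*a^3 + 2.8973*a^2 + 15.3875*a + 3.8728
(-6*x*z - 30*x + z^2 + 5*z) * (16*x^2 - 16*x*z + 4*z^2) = -96*x^3*z - 480*x^3 + 112*x^2*z^2 + 560*x^2*z - 40*x*z^3 - 200*x*z^2 + 4*z^4 + 20*z^3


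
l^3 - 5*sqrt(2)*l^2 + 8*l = l*(l - 4*sqrt(2))*(l - sqrt(2))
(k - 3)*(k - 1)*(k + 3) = k^3 - k^2 - 9*k + 9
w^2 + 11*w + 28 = (w + 4)*(w + 7)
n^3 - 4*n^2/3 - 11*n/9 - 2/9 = (n - 2)*(n + 1/3)^2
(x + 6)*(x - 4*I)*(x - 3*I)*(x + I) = x^4 + 6*x^3 - 6*I*x^3 - 5*x^2 - 36*I*x^2 - 30*x - 12*I*x - 72*I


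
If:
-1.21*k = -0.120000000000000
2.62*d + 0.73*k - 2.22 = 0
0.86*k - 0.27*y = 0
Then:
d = 0.82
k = 0.10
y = 0.32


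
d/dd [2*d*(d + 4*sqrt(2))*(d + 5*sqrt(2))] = 6*d^2 + 36*sqrt(2)*d + 80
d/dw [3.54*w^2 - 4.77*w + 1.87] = 7.08*w - 4.77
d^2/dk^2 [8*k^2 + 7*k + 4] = 16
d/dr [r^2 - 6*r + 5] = 2*r - 6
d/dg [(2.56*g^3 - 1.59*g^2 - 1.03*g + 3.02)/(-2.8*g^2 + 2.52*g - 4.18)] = (-7.168*g^4 + 12.9024*g^3 - 38.9932*g^2 + 30.2044*g - 3.305)/(7.84*g^4 - 14.112*g^3 + 29.7584*g^2 - 21.0672*g + 17.4724)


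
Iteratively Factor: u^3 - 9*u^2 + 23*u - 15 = (u - 5)*(u^2 - 4*u + 3) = (u - 5)*(u - 3)*(u - 1)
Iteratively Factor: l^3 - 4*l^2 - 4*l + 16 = (l + 2)*(l^2 - 6*l + 8) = (l - 4)*(l + 2)*(l - 2)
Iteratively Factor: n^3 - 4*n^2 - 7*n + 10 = (n - 5)*(n^2 + n - 2) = (n - 5)*(n + 2)*(n - 1)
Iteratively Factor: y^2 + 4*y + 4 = (y + 2)*(y + 2)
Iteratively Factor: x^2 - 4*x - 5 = (x - 5)*(x + 1)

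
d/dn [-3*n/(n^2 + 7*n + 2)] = 3*(n^2 - 2)/(n^4 + 14*n^3 + 53*n^2 + 28*n + 4)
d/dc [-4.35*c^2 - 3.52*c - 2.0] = -8.7*c - 3.52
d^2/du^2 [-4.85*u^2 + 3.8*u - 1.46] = -9.70000000000000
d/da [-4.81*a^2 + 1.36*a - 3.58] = 1.36 - 9.62*a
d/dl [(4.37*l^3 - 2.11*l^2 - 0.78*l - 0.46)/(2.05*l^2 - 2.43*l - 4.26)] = (8.9585*l^4 - 21.2382*l^3 - 49.1223*l^2 + 19.8632*l + 2.205)/(4.2025*l^4 - 9.963*l^3 - 11.5611*l^2 + 20.7036*l + 18.1476)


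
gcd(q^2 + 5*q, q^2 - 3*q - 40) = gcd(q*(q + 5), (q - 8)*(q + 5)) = q + 5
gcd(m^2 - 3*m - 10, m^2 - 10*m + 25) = m - 5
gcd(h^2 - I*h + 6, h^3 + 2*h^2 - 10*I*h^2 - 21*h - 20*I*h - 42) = h - 3*I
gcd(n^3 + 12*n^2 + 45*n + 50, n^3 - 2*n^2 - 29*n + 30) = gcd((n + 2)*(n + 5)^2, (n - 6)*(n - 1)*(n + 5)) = n + 5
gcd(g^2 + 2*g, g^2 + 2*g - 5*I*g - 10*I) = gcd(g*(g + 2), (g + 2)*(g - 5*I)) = g + 2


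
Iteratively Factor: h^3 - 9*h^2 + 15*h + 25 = (h + 1)*(h^2 - 10*h + 25) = (h - 5)*(h + 1)*(h - 5)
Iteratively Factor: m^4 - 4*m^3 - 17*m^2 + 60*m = (m)*(m^3 - 4*m^2 - 17*m + 60) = m*(m - 5)*(m^2 + m - 12) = m*(m - 5)*(m + 4)*(m - 3)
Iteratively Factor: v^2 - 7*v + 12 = (v - 4)*(v - 3)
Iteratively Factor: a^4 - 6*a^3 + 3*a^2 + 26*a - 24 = (a + 2)*(a^3 - 8*a^2 + 19*a - 12) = (a - 4)*(a + 2)*(a^2 - 4*a + 3) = (a - 4)*(a - 1)*(a + 2)*(a - 3)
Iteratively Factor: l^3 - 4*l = (l)*(l^2 - 4) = l*(l + 2)*(l - 2)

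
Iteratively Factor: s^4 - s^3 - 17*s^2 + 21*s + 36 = (s + 1)*(s^3 - 2*s^2 - 15*s + 36) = (s - 3)*(s + 1)*(s^2 + s - 12) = (s - 3)^2*(s + 1)*(s + 4)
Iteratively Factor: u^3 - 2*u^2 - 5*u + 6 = (u - 1)*(u^2 - u - 6) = (u - 1)*(u + 2)*(u - 3)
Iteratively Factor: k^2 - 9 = (k + 3)*(k - 3)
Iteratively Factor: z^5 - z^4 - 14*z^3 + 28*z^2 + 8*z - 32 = (z - 2)*(z^4 + z^3 - 12*z^2 + 4*z + 16) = (z - 2)^2*(z^3 + 3*z^2 - 6*z - 8) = (z - 2)^2*(z + 4)*(z^2 - z - 2) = (z - 2)^3*(z + 4)*(z + 1)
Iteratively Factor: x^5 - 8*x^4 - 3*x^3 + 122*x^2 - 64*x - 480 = (x - 5)*(x^4 - 3*x^3 - 18*x^2 + 32*x + 96) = (x - 5)*(x + 2)*(x^3 - 5*x^2 - 8*x + 48) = (x - 5)*(x - 4)*(x + 2)*(x^2 - x - 12) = (x - 5)*(x - 4)^2*(x + 2)*(x + 3)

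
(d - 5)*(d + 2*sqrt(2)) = d^2 - 5*d + 2*sqrt(2)*d - 10*sqrt(2)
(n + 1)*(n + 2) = n^2 + 3*n + 2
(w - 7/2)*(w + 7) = w^2 + 7*w/2 - 49/2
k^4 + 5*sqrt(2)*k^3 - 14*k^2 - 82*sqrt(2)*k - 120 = (k - 3*sqrt(2))*(k + sqrt(2))*(k + 2*sqrt(2))*(k + 5*sqrt(2))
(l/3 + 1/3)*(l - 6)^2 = l^3/3 - 11*l^2/3 + 8*l + 12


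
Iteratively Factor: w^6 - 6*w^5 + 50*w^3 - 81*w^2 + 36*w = (w - 1)*(w^5 - 5*w^4 - 5*w^3 + 45*w^2 - 36*w) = (w - 1)^2*(w^4 - 4*w^3 - 9*w^2 + 36*w) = (w - 1)^2*(w + 3)*(w^3 - 7*w^2 + 12*w) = (w - 4)*(w - 1)^2*(w + 3)*(w^2 - 3*w) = w*(w - 4)*(w - 1)^2*(w + 3)*(w - 3)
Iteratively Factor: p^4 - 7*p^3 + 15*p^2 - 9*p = (p - 3)*(p^3 - 4*p^2 + 3*p) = (p - 3)^2*(p^2 - p) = p*(p - 3)^2*(p - 1)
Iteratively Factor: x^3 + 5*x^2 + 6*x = (x + 3)*(x^2 + 2*x) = x*(x + 3)*(x + 2)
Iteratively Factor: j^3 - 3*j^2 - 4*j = (j - 4)*(j^2 + j) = j*(j - 4)*(j + 1)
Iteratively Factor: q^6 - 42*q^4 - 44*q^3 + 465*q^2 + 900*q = (q + 4)*(q^5 - 4*q^4 - 26*q^3 + 60*q^2 + 225*q) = (q + 3)*(q + 4)*(q^4 - 7*q^3 - 5*q^2 + 75*q) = (q - 5)*(q + 3)*(q + 4)*(q^3 - 2*q^2 - 15*q) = (q - 5)^2*(q + 3)*(q + 4)*(q^2 + 3*q) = q*(q - 5)^2*(q + 3)*(q + 4)*(q + 3)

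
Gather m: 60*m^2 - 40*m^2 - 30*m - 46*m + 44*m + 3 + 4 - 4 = 20*m^2 - 32*m + 3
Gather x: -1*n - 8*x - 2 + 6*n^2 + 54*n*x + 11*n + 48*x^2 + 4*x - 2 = 6*n^2 + 10*n + 48*x^2 + x*(54*n - 4) - 4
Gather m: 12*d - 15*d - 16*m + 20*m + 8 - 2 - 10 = -3*d + 4*m - 4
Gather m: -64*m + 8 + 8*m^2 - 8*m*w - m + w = 8*m^2 + m*(-8*w - 65) + w + 8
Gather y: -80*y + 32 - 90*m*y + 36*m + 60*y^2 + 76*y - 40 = 36*m + 60*y^2 + y*(-90*m - 4) - 8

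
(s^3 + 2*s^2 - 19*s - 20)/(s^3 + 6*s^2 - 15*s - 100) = (s + 1)/(s + 5)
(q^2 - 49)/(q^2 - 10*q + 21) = (q + 7)/(q - 3)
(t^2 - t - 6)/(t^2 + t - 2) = (t - 3)/(t - 1)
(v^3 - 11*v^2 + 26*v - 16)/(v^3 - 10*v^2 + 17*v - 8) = (v - 2)/(v - 1)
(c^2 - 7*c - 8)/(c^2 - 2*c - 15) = (-c^2 + 7*c + 8)/(-c^2 + 2*c + 15)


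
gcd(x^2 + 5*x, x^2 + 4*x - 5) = x + 5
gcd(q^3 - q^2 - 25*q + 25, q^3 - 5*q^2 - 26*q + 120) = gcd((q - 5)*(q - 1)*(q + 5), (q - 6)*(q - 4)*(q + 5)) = q + 5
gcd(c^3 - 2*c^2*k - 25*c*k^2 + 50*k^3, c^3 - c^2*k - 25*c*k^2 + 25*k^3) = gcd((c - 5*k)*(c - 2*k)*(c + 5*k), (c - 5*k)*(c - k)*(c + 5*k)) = c^2 - 25*k^2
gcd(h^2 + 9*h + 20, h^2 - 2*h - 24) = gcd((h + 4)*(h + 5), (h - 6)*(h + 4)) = h + 4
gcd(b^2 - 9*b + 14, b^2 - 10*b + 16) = b - 2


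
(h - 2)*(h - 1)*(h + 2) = h^3 - h^2 - 4*h + 4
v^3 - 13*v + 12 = (v - 3)*(v - 1)*(v + 4)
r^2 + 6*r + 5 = (r + 1)*(r + 5)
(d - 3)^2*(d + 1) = d^3 - 5*d^2 + 3*d + 9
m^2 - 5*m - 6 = (m - 6)*(m + 1)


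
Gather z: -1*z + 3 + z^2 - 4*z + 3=z^2 - 5*z + 6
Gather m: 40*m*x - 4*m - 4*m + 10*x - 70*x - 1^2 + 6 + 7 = m*(40*x - 8) - 60*x + 12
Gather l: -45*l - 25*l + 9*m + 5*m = -70*l + 14*m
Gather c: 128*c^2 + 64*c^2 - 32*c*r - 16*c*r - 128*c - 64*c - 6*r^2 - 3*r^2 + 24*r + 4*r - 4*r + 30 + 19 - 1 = 192*c^2 + c*(-48*r - 192) - 9*r^2 + 24*r + 48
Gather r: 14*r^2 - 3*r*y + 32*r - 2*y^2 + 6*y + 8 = 14*r^2 + r*(32 - 3*y) - 2*y^2 + 6*y + 8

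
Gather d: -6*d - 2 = -6*d - 2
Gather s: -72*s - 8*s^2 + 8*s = -8*s^2 - 64*s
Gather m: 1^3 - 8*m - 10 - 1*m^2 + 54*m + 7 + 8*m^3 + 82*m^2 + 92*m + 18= 8*m^3 + 81*m^2 + 138*m + 16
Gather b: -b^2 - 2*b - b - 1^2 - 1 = -b^2 - 3*b - 2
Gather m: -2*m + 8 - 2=6 - 2*m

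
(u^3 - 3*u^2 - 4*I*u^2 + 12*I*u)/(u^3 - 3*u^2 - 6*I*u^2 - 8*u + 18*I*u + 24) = u/(u - 2*I)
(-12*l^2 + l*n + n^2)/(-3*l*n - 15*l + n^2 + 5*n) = (4*l + n)/(n + 5)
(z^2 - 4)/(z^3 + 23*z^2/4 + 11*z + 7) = 4*(z - 2)/(4*z^2 + 15*z + 14)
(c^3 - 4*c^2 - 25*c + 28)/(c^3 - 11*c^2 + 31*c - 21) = (c + 4)/(c - 3)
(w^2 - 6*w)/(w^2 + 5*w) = (w - 6)/(w + 5)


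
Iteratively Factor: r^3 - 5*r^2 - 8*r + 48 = (r - 4)*(r^2 - r - 12) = (r - 4)*(r + 3)*(r - 4)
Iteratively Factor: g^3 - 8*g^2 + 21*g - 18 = (g - 2)*(g^2 - 6*g + 9) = (g - 3)*(g - 2)*(g - 3)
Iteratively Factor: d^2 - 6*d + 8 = (d - 2)*(d - 4)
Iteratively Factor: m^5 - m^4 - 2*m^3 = (m)*(m^4 - m^3 - 2*m^2) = m^2*(m^3 - m^2 - 2*m) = m^2*(m - 2)*(m^2 + m) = m^2*(m - 2)*(m + 1)*(m)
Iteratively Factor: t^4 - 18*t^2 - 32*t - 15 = (t + 1)*(t^3 - t^2 - 17*t - 15) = (t - 5)*(t + 1)*(t^2 + 4*t + 3) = (t - 5)*(t + 1)^2*(t + 3)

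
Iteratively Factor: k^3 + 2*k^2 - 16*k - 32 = (k + 2)*(k^2 - 16) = (k - 4)*(k + 2)*(k + 4)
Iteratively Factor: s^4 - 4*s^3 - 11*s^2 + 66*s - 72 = (s - 2)*(s^3 - 2*s^2 - 15*s + 36) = (s - 3)*(s - 2)*(s^2 + s - 12) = (s - 3)*(s - 2)*(s + 4)*(s - 3)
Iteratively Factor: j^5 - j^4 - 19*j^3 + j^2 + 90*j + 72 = (j + 1)*(j^4 - 2*j^3 - 17*j^2 + 18*j + 72) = (j - 4)*(j + 1)*(j^3 + 2*j^2 - 9*j - 18) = (j - 4)*(j - 3)*(j + 1)*(j^2 + 5*j + 6) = (j - 4)*(j - 3)*(j + 1)*(j + 2)*(j + 3)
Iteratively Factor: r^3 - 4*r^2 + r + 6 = (r + 1)*(r^2 - 5*r + 6) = (r - 2)*(r + 1)*(r - 3)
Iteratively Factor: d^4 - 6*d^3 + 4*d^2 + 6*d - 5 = (d - 1)*(d^3 - 5*d^2 - d + 5) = (d - 1)^2*(d^2 - 4*d - 5) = (d - 1)^2*(d + 1)*(d - 5)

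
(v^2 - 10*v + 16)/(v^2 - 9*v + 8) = (v - 2)/(v - 1)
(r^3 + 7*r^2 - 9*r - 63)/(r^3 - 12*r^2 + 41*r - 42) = (r^2 + 10*r + 21)/(r^2 - 9*r + 14)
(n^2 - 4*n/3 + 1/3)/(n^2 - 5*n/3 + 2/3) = (3*n - 1)/(3*n - 2)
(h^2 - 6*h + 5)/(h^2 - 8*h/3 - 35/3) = 3*(h - 1)/(3*h + 7)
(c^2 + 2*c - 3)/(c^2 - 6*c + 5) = (c + 3)/(c - 5)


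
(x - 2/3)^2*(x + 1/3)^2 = x^4 - 2*x^3/3 - x^2/3 + 4*x/27 + 4/81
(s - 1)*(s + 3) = s^2 + 2*s - 3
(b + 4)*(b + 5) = b^2 + 9*b + 20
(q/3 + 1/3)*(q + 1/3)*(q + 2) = q^3/3 + 10*q^2/9 + q + 2/9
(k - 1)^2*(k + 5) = k^3 + 3*k^2 - 9*k + 5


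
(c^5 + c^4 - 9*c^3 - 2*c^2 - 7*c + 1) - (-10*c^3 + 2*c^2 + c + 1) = c^5 + c^4 + c^3 - 4*c^2 - 8*c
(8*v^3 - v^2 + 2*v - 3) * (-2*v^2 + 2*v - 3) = -16*v^5 + 18*v^4 - 30*v^3 + 13*v^2 - 12*v + 9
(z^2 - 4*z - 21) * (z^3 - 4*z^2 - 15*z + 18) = z^5 - 8*z^4 - 20*z^3 + 162*z^2 + 243*z - 378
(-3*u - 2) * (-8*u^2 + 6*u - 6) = 24*u^3 - 2*u^2 + 6*u + 12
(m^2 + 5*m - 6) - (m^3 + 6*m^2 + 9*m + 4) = -m^3 - 5*m^2 - 4*m - 10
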